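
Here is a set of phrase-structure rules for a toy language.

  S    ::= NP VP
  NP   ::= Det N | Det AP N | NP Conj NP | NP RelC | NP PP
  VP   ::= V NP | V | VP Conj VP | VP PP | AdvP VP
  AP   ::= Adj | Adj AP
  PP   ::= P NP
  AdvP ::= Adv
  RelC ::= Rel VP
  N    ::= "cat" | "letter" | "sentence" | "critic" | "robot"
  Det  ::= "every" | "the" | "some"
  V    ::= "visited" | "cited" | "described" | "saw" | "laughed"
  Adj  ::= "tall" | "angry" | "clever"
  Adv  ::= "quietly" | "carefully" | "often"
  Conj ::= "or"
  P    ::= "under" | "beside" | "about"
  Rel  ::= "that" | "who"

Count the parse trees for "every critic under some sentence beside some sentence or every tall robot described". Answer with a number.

5

Two of the 5 distinct bracketings:
[S [NP [NP [NP [Det every] [N critic]] [PP [P under] [NP [NP [Det some] [N sentence]] [PP [P beside] [NP [Det some] [N sentence]]]]]] [Conj or] [NP [Det every] [AP [Adj tall]] [N robot]]] [VP [V described]]]
[S [NP [NP [NP [NP [Det every] [N critic]] [PP [P under] [NP [Det some] [N sentence]]]] [PP [P beside] [NP [Det some] [N sentence]]]] [Conj or] [NP [Det every] [AP [Adj tall]] [N robot]]] [VP [V described]]]
The trees differ in how a recursive rule is bracketed over the same span.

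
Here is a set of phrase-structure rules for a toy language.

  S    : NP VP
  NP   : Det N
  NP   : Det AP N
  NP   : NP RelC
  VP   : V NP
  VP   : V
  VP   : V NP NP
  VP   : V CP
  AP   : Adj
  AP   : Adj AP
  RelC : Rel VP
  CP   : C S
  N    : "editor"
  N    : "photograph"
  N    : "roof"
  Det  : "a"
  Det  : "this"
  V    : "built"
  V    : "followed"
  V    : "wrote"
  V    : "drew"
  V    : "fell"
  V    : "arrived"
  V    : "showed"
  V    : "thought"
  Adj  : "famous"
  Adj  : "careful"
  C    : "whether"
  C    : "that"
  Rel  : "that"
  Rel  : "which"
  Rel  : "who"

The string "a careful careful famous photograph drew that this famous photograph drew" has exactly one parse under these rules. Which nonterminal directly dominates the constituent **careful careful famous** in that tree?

NP

[S [NP [Det a] [AP [Adj careful] [AP [Adj careful] [AP [Adj famous]]]] [N photograph]] [VP [V drew] [CP [C that] [S [NP [Det this] [AP [Adj famous]] [N photograph]] [VP [V drew]]]]]]
The span 'careful careful famous' is the AP node built by AP → Adj AP.
Its mother is the NP built by NP → Det AP N.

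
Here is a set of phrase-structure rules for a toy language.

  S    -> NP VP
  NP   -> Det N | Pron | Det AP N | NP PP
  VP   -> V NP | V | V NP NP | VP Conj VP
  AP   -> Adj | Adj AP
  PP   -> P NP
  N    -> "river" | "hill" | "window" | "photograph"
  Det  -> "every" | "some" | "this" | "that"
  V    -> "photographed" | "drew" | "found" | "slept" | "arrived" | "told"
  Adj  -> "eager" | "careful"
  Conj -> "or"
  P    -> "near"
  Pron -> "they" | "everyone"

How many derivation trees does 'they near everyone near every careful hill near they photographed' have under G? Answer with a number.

Two of the 5 distinct bracketings:
[S [NP [NP [Pron they]] [PP [P near] [NP [NP [Pron everyone]] [PP [P near] [NP [NP [Det every] [AP [Adj careful]] [N hill]] [PP [P near] [NP [Pron they]]]]]]]] [VP [V photographed]]]
[S [NP [NP [Pron they]] [PP [P near] [NP [NP [NP [Pron everyone]] [PP [P near] [NP [Det every] [AP [Adj careful]] [N hill]]]] [PP [P near] [NP [Pron they]]]]]] [VP [V photographed]]]
The trees differ in how a recursive rule is bracketed over the same span.

5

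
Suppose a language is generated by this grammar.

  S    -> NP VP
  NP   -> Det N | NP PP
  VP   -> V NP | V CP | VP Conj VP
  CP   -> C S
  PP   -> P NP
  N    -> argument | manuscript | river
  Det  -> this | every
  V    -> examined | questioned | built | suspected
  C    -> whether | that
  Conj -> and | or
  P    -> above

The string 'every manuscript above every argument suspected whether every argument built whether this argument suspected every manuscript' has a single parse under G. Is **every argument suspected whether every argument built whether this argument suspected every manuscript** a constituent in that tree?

No

[S [NP [NP [Det every] [N manuscript]] [PP [P above] [NP [Det every] [N argument]]]] [VP [V suspected] [CP [C whether] [S [NP [Det every] [N argument]] [VP [V built] [CP [C whether] [S [NP [Det this] [N argument]] [VP [V suspected] [NP [Det every] [N manuscript]]]]]]]]]]
The smallest constituent containing 'every argument suspected whether every argument built whether this argument suspected every manuscript' is the S spanning 'every manuscript above every argument suspected whether every argument built whether this argument suspected every manuscript'; no single node in the tree dominates exactly the given words.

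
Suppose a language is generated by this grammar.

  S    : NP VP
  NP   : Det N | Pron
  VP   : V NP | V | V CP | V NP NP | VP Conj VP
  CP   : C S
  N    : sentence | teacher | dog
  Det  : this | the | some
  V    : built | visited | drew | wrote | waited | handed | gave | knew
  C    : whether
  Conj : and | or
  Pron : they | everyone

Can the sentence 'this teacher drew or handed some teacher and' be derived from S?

Ungrammatical

For S → NP VP, the only prefix that parses as NP is 'this teacher', but the remainder 'drew or handed some teacher and' is not a VP under these rules.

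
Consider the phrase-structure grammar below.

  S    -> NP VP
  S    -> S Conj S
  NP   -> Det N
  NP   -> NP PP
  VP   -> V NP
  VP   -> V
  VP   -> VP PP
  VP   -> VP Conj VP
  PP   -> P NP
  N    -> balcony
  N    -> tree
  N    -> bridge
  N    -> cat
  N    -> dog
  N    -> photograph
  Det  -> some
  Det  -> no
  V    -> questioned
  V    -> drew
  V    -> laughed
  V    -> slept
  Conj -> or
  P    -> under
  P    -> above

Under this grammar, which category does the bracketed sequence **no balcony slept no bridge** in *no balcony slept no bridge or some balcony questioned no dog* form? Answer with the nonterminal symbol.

S
  S
    NP
      Det: no
      N: balcony
    VP
      V: slept
      NP
        Det: no
        N: bridge
  Conj: or
  S
    NP
      Det: some
      N: balcony
    VP
      V: questioned
      NP
        Det: no
        N: dog
The span 'no balcony slept no bridge' is the S node built by S → NP VP.

S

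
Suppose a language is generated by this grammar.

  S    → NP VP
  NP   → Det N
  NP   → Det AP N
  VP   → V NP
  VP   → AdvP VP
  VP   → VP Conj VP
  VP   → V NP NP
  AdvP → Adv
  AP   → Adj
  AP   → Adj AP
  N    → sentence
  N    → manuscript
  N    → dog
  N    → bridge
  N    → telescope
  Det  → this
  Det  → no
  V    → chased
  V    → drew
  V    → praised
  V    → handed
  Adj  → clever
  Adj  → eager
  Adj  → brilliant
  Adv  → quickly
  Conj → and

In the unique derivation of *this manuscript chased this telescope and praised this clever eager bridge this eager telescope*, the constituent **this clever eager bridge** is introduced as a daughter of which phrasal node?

VP

[S [NP [Det this] [N manuscript]] [VP [VP [V chased] [NP [Det this] [N telescope]]] [Conj and] [VP [V praised] [NP [Det this] [AP [Adj clever] [AP [Adj eager]]] [N bridge]] [NP [Det this] [AP [Adj eager]] [N telescope]]]]]
The span 'this clever eager bridge' is the NP node built by NP → Det AP N.
Its mother is the VP built by VP → V NP NP.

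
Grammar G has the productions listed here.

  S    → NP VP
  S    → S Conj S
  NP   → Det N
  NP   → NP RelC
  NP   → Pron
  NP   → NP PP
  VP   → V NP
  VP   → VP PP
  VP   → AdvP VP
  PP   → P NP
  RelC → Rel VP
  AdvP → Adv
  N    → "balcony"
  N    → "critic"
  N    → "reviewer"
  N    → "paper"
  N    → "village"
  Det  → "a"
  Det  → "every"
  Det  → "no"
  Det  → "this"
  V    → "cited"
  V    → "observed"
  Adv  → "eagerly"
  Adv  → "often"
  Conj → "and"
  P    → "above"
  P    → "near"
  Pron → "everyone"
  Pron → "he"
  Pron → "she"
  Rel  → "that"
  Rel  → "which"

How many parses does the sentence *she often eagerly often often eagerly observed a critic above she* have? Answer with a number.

7

Two of the 7 distinct bracketings:
[S [NP [Pron she]] [VP [VP [AdvP [Adv often]] [VP [AdvP [Adv eagerly]] [VP [AdvP [Adv often]] [VP [AdvP [Adv often]] [VP [AdvP [Adv eagerly]] [VP [V observed] [NP [Det a] [N critic]]]]]]]] [PP [P above] [NP [Pron she]]]]]
[S [NP [Pron she]] [VP [AdvP [Adv often]] [VP [VP [AdvP [Adv eagerly]] [VP [AdvP [Adv often]] [VP [AdvP [Adv often]] [VP [AdvP [Adv eagerly]] [VP [V observed] [NP [Det a] [N critic]]]]]]] [PP [P above] [NP [Pron she]]]]]]
The trees differ in how a recursive rule is bracketed over the same span.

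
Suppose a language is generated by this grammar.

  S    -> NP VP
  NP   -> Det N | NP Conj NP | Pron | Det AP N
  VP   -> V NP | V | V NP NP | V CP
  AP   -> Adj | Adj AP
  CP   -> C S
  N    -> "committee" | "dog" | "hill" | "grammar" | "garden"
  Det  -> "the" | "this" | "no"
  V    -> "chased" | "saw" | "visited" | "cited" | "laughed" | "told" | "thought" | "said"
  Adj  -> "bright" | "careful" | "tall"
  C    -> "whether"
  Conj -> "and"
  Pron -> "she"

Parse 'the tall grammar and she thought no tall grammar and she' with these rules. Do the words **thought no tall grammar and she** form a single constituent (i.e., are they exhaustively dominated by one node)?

Yes

[S [NP [NP [Det the] [AP [Adj tall]] [N grammar]] [Conj and] [NP [Pron she]]] [VP [V thought] [NP [NP [Det no] [AP [Adj tall]] [N grammar]] [Conj and] [NP [Pron she]]]]]
The words 'thought no tall grammar and she' are exhaustively dominated by a single VP node (built by VP → V NP), so they form a constituent.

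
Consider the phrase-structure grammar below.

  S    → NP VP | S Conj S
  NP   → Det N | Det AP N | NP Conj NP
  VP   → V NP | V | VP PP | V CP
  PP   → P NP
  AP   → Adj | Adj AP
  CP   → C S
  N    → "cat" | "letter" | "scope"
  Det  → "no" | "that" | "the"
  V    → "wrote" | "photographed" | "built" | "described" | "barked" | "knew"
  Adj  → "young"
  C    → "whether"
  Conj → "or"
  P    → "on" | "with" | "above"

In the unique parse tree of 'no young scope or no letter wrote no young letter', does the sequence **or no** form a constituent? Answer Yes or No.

No

[S [NP [NP [Det no] [AP [Adj young]] [N scope]] [Conj or] [NP [Det no] [N letter]]] [VP [V wrote] [NP [Det no] [AP [Adj young]] [N letter]]]]
The smallest constituent containing 'or no' is the NP spanning 'no young scope or no letter'; no single node in the tree dominates exactly the given words.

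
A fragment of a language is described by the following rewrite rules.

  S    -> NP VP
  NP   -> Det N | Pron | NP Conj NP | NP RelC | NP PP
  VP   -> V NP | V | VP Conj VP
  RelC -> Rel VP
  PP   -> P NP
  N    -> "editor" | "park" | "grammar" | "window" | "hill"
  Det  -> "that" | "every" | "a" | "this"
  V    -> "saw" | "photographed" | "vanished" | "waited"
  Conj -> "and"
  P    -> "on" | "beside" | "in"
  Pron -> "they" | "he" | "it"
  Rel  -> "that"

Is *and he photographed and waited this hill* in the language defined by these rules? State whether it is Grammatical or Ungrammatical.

For S → NP VP, no prefix of the string parses as an NP.

Ungrammatical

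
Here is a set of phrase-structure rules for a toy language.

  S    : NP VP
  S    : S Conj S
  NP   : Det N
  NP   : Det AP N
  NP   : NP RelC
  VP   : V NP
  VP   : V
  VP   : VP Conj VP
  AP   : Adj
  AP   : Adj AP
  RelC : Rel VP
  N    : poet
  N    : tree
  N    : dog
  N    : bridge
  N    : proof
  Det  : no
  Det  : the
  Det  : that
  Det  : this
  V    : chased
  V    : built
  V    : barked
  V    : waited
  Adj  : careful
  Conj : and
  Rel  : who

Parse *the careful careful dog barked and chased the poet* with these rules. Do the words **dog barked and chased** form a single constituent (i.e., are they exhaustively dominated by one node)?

No

[S [NP [Det the] [AP [Adj careful] [AP [Adj careful]]] [N dog]] [VP [VP [V barked]] [Conj and] [VP [V chased] [NP [Det the] [N poet]]]]]
The smallest constituent containing 'dog barked and chased' is the S spanning 'the careful careful dog barked and chased the poet'; no single node in the tree dominates exactly the given words.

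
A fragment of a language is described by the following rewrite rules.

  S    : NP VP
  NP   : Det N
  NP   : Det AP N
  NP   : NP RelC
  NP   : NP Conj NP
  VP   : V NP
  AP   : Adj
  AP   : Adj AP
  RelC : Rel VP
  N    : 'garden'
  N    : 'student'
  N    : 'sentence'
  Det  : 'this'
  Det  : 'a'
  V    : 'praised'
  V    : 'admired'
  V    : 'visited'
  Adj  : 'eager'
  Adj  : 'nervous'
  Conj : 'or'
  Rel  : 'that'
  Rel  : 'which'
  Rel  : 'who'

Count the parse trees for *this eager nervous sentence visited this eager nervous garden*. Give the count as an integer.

1

[S [NP [Det this] [AP [Adj eager] [AP [Adj nervous]]] [N sentence]] [VP [V visited] [NP [Det this] [AP [Adj eager] [AP [Adj nervous]]] [N garden]]]]
No rule offers an alternative attachment or grouping for any span, so this is the only derivation.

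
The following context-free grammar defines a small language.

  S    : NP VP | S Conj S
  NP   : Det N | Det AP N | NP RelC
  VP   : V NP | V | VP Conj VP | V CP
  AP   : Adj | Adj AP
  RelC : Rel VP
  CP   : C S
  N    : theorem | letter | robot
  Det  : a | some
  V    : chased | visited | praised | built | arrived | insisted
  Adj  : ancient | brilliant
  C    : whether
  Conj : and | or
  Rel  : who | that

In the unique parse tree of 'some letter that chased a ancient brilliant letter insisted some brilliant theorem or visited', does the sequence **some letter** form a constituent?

[S [NP [NP [Det some] [N letter]] [RelC [Rel that] [VP [V chased] [NP [Det a] [AP [Adj ancient] [AP [Adj brilliant]]] [N letter]]]]] [VP [VP [V insisted] [NP [Det some] [AP [Adj brilliant]] [N theorem]]] [Conj or] [VP [V visited]]]]
The words 'some letter' are exhaustively dominated by a single NP node (built by NP → Det N), so they form a constituent.

Yes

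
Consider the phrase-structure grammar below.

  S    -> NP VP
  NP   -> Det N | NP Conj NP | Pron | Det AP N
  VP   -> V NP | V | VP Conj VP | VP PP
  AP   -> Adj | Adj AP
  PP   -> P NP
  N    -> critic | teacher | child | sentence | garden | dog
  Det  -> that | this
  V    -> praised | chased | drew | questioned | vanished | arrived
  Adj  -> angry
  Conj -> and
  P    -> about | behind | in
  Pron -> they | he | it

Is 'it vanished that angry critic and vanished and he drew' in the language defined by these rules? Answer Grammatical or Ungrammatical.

For S → NP VP, the only prefix that parses as NP is 'it', but the remainder 'vanished that angry critic and vanished and he drew' is not a VP under these rules.

Ungrammatical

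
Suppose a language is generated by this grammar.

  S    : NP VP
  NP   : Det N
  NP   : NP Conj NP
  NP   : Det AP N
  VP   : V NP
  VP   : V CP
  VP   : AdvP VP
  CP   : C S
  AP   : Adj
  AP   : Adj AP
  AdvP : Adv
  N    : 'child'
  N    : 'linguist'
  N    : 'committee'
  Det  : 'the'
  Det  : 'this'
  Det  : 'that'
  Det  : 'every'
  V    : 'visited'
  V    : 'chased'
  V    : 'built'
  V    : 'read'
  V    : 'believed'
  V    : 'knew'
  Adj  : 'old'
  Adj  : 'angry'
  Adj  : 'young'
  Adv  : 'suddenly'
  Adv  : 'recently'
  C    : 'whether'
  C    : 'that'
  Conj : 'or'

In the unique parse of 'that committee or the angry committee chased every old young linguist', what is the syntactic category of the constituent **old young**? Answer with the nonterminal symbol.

S
  NP
    NP
      Det: that
      N: committee
    Conj: or
    NP
      Det: the
      AP
        Adj: angry
      N: committee
  VP
    V: chased
    NP
      Det: every
      AP
        Adj: old
        AP
          Adj: young
      N: linguist
The span 'old young' is the AP node built by AP → Adj AP.

AP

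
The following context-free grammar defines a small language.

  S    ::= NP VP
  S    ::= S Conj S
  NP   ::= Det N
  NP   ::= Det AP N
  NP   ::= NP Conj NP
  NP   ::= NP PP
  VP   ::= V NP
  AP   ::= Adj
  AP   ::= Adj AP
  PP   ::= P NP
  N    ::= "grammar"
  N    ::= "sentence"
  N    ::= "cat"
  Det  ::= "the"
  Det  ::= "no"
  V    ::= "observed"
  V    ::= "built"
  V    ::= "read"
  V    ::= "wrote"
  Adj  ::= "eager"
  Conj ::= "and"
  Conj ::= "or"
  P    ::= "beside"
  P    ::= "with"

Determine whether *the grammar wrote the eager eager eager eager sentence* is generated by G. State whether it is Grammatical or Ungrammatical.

Grammatical

[S [NP [Det the] [N grammar]] [VP [V wrote] [NP [Det the] [AP [Adj eager] [AP [Adj eager] [AP [Adj eager] [AP [Adj eager]]]]] [N sentence]]]]
Each bracket corresponds to one application of a listed rule, so the string is derivable from S.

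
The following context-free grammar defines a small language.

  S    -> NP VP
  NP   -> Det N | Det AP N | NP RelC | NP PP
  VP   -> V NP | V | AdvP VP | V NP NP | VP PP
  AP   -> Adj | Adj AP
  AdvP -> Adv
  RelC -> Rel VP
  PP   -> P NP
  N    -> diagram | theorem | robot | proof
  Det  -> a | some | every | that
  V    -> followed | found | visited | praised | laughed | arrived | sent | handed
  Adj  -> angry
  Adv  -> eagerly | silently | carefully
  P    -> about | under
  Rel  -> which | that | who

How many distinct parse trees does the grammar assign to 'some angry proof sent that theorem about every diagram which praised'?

3

Two of the 3 distinct bracketings:
[S [NP [Det some] [AP [Adj angry]] [N proof]] [VP [V sent] [NP [NP [NP [Det that] [N theorem]] [PP [P about] [NP [Det every] [N diagram]]]] [RelC [Rel which] [VP [V praised]]]]]]
[S [NP [Det some] [AP [Adj angry]] [N proof]] [VP [V sent] [NP [NP [Det that] [N theorem]] [PP [P about] [NP [NP [Det every] [N diagram]] [RelC [Rel which] [VP [V praised]]]]]]]]
The trees differ in how a recursive rule is bracketed over the same span.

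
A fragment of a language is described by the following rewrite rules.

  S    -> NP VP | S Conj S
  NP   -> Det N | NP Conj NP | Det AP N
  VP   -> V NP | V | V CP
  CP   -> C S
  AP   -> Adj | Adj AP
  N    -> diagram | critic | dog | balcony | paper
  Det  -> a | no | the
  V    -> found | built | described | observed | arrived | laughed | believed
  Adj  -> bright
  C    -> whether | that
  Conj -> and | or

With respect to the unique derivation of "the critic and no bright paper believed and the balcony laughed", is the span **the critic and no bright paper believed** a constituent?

[S [S [NP [NP [Det the] [N critic]] [Conj and] [NP [Det no] [AP [Adj bright]] [N paper]]] [VP [V believed]]] [Conj and] [S [NP [Det the] [N balcony]] [VP [V laughed]]]]
The words 'the critic and no bright paper believed' are exhaustively dominated by a single S node (built by S → NP VP), so they form a constituent.

Yes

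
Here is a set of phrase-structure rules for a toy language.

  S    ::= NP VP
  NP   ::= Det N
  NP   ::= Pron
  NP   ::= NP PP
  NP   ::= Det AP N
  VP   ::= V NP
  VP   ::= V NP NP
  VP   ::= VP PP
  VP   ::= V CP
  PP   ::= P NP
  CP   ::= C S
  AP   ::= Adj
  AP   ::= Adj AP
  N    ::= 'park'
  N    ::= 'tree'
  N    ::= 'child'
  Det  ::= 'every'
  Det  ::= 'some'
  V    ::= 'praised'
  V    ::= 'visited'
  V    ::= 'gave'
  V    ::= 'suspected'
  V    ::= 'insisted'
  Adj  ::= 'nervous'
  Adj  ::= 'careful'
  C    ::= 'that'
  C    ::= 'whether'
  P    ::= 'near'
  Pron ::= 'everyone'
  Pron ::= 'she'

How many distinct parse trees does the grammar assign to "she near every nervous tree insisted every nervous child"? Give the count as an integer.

[S [NP [NP [Pron she]] [PP [P near] [NP [Det every] [AP [Adj nervous]] [N tree]]]] [VP [V insisted] [NP [Det every] [AP [Adj nervous]] [N child]]]]
No rule offers an alternative attachment or grouping for any span, so this is the only derivation.

1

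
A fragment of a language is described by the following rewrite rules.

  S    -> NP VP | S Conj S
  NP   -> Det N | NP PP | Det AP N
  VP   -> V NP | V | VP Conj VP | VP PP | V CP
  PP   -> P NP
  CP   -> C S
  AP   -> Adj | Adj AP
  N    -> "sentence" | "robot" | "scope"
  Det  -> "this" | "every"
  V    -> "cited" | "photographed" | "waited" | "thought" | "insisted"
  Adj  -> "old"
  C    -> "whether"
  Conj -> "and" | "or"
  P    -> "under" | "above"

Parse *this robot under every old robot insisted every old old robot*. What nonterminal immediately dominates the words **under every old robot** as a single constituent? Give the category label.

PP

[S [NP [NP [Det this] [N robot]] [PP [P under] [NP [Det every] [AP [Adj old]] [N robot]]]] [VP [V insisted] [NP [Det every] [AP [Adj old] [AP [Adj old]]] [N robot]]]]
The span 'under every old robot' is the PP node built by PP → P NP.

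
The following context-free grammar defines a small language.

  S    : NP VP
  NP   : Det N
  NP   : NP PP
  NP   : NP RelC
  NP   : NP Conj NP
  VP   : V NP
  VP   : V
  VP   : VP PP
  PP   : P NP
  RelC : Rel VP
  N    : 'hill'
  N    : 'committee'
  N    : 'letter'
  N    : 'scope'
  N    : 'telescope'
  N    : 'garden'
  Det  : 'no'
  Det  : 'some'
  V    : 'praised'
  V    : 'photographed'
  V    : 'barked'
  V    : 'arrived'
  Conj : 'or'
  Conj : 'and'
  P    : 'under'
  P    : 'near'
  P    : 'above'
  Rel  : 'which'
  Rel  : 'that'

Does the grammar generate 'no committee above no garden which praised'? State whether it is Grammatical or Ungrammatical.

For S → NP VP, every NP-prefix leaves a non-VP remainder: after 'no committee' the remainder is not a VP; after 'no committee above no garden' the remainder is not a VP.

Ungrammatical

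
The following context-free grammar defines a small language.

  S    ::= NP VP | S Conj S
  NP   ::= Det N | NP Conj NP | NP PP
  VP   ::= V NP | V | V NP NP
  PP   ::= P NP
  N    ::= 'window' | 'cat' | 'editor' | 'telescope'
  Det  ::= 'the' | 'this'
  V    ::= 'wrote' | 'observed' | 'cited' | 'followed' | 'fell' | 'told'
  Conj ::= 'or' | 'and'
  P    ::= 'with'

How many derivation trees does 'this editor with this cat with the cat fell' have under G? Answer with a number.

The two bracketings:
[S [NP [NP [Det this] [N editor]] [PP [P with] [NP [NP [Det this] [N cat]] [PP [P with] [NP [Det the] [N cat]]]]]] [VP [V fell]]]
[S [NP [NP [NP [Det this] [N editor]] [PP [P with] [NP [Det this] [N cat]]]] [PP [P with] [NP [Det the] [N cat]]]] [VP [V fell]]]
The trees differ in how a recursive rule is bracketed over the same span.

2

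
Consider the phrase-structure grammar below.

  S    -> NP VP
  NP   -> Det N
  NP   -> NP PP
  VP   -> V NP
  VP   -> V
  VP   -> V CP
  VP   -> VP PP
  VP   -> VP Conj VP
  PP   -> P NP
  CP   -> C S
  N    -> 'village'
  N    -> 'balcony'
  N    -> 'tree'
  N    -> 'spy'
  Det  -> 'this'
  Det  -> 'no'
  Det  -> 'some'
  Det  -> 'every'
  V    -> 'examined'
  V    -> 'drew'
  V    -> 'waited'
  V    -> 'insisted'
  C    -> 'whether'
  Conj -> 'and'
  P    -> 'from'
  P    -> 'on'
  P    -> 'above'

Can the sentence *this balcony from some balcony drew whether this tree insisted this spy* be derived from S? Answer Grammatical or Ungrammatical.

S
  NP
    NP
      Det: this
      N: balcony
    PP
      P: from
      NP
        Det: some
        N: balcony
  VP
    V: drew
    CP
      C: whether
      S
        NP
          Det: this
          N: tree
        VP
          V: insisted
          NP
            Det: this
            N: spy
The bracketing above is licensed at every node by one of the given productions, with S at the root.

Grammatical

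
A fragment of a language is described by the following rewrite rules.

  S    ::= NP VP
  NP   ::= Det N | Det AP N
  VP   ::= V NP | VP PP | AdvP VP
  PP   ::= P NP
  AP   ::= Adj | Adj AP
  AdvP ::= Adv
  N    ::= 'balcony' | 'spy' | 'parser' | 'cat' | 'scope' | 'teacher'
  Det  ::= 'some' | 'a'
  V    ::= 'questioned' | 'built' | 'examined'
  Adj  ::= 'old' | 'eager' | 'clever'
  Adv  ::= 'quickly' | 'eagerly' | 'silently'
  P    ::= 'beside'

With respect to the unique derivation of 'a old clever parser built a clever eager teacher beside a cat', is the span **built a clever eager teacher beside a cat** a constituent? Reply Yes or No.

Yes

[S [NP [Det a] [AP [Adj old] [AP [Adj clever]]] [N parser]] [VP [VP [V built] [NP [Det a] [AP [Adj clever] [AP [Adj eager]]] [N teacher]]] [PP [P beside] [NP [Det a] [N cat]]]]]
The words 'built a clever eager teacher beside a cat' are exhaustively dominated by a single VP node (built by VP → VP PP), so they form a constituent.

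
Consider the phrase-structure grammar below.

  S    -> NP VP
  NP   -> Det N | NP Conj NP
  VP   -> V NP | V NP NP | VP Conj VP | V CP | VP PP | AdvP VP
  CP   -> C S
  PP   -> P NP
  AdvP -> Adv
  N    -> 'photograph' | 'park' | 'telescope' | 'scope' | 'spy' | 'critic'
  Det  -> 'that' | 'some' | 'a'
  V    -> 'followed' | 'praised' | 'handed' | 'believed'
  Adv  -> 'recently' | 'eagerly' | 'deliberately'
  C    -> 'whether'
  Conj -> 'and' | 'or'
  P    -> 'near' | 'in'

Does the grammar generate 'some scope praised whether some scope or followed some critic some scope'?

Ungrammatical

For S → NP VP, the only prefix that parses as NP is 'some scope', but the remainder 'praised whether some scope or followed some critic some scope' is not a VP under these rules.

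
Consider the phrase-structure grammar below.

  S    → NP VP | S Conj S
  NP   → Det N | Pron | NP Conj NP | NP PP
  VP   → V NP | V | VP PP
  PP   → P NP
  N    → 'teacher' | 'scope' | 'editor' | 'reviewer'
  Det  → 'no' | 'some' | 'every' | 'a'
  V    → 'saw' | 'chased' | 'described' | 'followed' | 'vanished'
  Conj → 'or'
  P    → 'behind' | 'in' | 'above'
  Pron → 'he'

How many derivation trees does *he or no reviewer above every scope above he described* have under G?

5

Two of the 5 distinct bracketings:
[S [NP [NP [Pron he]] [Conj or] [NP [NP [Det no] [N reviewer]] [PP [P above] [NP [NP [Det every] [N scope]] [PP [P above] [NP [Pron he]]]]]]] [VP [V described]]]
[S [NP [NP [Pron he]] [Conj or] [NP [NP [NP [Det no] [N reviewer]] [PP [P above] [NP [Det every] [N scope]]]] [PP [P above] [NP [Pron he]]]]] [VP [V described]]]
The trees differ in how a recursive rule is bracketed over the same span.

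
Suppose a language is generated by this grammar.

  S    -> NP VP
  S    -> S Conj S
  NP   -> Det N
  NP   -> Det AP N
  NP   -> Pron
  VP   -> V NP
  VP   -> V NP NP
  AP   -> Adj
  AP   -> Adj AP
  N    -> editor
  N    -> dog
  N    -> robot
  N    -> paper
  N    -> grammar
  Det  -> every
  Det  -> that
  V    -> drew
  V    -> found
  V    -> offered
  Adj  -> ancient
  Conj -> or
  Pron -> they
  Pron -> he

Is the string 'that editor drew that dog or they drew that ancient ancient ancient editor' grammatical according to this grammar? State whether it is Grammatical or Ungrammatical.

[S [S [NP [Det that] [N editor]] [VP [V drew] [NP [Det that] [N dog]]]] [Conj or] [S [NP [Pron they]] [VP [V drew] [NP [Det that] [AP [Adj ancient] [AP [Adj ancient] [AP [Adj ancient]]]] [N editor]]]]]
Every word is introduced by a lexical rule and the phrasal rules combine the resulting categories into a single S.

Grammatical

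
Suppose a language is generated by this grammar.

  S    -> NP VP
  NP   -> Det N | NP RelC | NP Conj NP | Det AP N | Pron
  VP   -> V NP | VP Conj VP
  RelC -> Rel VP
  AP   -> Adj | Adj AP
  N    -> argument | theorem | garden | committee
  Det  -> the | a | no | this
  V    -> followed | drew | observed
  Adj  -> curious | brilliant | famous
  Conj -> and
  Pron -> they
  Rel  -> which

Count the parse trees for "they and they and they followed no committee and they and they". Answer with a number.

4

Two of the 4 distinct bracketings:
[S [NP [NP [Pron they]] [Conj and] [NP [NP [Pron they]] [Conj and] [NP [Pron they]]]] [VP [V followed] [NP [NP [Det no] [N committee]] [Conj and] [NP [NP [Pron they]] [Conj and] [NP [Pron they]]]]]]
[S [NP [NP [Pron they]] [Conj and] [NP [NP [Pron they]] [Conj and] [NP [Pron they]]]] [VP [V followed] [NP [NP [NP [Det no] [N committee]] [Conj and] [NP [Pron they]]] [Conj and] [NP [Pron they]]]]]
The trees differ in how a recursive rule is bracketed over the same span.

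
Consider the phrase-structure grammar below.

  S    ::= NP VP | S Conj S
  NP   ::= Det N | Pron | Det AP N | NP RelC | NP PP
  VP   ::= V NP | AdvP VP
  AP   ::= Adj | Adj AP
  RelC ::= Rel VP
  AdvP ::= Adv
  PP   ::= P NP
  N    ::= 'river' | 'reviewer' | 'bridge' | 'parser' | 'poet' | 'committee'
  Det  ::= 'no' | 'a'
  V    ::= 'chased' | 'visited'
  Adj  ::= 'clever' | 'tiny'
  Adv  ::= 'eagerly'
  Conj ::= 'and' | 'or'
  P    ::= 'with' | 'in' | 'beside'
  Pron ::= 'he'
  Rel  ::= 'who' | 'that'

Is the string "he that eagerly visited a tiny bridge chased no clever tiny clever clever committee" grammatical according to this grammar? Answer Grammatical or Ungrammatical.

[S [NP [NP [Pron he]] [RelC [Rel that] [VP [AdvP [Adv eagerly]] [VP [V visited] [NP [Det a] [AP [Adj tiny]] [N bridge]]]]]] [VP [V chased] [NP [Det no] [AP [Adj clever] [AP [Adj tiny] [AP [Adj clever] [AP [Adj clever]]]]] [N committee]]]]
The bracketing above is licensed at every node by one of the given productions, with S at the root.

Grammatical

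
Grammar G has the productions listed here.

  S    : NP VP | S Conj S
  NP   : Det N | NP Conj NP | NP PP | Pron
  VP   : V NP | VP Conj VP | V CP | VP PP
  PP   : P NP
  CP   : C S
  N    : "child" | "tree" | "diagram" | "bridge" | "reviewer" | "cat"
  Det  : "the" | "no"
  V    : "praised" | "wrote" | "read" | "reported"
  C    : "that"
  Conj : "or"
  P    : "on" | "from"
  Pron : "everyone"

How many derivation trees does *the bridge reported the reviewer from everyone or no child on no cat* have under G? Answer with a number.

10

Two of the 10 distinct bracketings:
[S [NP [Det the] [N bridge]] [VP [V reported] [NP [NP [NP [Det the] [N reviewer]] [PP [P from] [NP [Pron everyone]]]] [Conj or] [NP [NP [Det no] [N child]] [PP [P on] [NP [Det no] [N cat]]]]]]]
[S [NP [Det the] [N bridge]] [VP [V reported] [NP [NP [Det the] [N reviewer]] [PP [P from] [NP [NP [Pron everyone]] [Conj or] [NP [NP [Det no] [N child]] [PP [P on] [NP [Det no] [N cat]]]]]]]]]
The trees differ in how a recursive rule is bracketed over the same span.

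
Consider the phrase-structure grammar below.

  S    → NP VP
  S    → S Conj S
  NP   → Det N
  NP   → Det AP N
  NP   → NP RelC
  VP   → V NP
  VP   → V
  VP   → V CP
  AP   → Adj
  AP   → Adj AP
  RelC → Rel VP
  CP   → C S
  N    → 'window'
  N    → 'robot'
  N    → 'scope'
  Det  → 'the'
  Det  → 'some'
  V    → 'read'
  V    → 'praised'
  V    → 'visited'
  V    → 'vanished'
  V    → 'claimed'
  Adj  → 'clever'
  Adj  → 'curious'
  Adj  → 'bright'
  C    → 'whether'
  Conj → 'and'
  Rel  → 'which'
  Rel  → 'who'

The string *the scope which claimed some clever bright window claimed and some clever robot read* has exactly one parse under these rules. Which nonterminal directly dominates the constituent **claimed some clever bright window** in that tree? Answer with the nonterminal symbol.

[S [S [NP [NP [Det the] [N scope]] [RelC [Rel which] [VP [V claimed] [NP [Det some] [AP [Adj clever] [AP [Adj bright]]] [N window]]]]] [VP [V claimed]]] [Conj and] [S [NP [Det some] [AP [Adj clever]] [N robot]] [VP [V read]]]]
The span 'claimed some clever bright window' is the VP node built by VP → V NP.
Its mother is the RelC built by RelC → Rel VP.

RelC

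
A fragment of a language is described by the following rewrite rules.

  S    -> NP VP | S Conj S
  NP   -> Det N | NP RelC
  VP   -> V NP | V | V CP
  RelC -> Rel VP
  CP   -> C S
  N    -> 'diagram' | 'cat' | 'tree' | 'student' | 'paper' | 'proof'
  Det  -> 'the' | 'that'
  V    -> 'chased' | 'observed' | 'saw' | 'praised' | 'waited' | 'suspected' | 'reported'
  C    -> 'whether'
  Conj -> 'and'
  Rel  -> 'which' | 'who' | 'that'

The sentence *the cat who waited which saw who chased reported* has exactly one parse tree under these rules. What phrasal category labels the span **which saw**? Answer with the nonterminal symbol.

S
  NP
    NP
      NP
        NP
          Det: the
          N: cat
        RelC
          Rel: who
          VP
            V: waited
      RelC
        Rel: which
        VP
          V: saw
    RelC
      Rel: who
      VP
        V: chased
  VP
    V: reported
The span 'which saw' is the RelC node built by RelC → Rel VP.

RelC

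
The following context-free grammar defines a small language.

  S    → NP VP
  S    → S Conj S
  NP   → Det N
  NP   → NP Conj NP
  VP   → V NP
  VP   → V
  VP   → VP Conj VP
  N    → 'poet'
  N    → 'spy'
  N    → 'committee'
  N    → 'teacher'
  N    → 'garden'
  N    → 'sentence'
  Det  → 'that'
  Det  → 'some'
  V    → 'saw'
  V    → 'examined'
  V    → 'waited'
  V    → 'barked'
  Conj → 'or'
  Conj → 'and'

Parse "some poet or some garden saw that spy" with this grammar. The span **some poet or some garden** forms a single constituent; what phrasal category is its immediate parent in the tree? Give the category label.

S

S
  NP
    NP
      Det: some
      N: poet
    Conj: or
    NP
      Det: some
      N: garden
  VP
    V: saw
    NP
      Det: that
      N: spy
The span 'some poet or some garden' is the NP node built by NP → NP Conj NP.
Its mother is the S built by S → NP VP.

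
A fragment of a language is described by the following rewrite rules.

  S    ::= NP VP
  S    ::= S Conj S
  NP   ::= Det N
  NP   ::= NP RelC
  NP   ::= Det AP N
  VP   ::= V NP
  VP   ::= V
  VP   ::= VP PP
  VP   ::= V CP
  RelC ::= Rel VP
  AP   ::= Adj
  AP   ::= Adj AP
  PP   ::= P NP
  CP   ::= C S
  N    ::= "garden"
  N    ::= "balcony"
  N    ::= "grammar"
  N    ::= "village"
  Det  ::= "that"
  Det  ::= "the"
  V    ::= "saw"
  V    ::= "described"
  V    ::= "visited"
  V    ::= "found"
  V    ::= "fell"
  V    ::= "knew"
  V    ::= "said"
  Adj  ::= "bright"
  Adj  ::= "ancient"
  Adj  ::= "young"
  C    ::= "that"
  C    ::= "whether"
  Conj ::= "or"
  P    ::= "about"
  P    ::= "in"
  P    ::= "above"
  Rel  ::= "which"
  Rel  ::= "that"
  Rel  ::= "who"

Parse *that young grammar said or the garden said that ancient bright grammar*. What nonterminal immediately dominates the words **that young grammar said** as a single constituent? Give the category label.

[S [S [NP [Det that] [AP [Adj young]] [N grammar]] [VP [V said]]] [Conj or] [S [NP [Det the] [N garden]] [VP [V said] [NP [Det that] [AP [Adj ancient] [AP [Adj bright]]] [N grammar]]]]]
The span 'that young grammar said' is the S node built by S → NP VP.

S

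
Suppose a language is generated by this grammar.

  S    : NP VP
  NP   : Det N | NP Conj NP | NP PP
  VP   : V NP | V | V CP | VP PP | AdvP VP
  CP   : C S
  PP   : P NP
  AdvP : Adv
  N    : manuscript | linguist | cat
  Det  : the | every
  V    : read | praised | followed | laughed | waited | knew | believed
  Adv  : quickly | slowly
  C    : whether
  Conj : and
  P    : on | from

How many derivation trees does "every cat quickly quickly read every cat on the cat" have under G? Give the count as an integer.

Two of the 4 distinct bracketings:
[S [NP [Det every] [N cat]] [VP [VP [AdvP [Adv quickly]] [VP [AdvP [Adv quickly]] [VP [V read] [NP [Det every] [N cat]]]]] [PP [P on] [NP [Det the] [N cat]]]]]
[S [NP [Det every] [N cat]] [VP [AdvP [Adv quickly]] [VP [VP [AdvP [Adv quickly]] [VP [V read] [NP [Det every] [N cat]]]] [PP [P on] [NP [Det the] [N cat]]]]]]
The trees differ in how a recursive rule is bracketed over the same span.

4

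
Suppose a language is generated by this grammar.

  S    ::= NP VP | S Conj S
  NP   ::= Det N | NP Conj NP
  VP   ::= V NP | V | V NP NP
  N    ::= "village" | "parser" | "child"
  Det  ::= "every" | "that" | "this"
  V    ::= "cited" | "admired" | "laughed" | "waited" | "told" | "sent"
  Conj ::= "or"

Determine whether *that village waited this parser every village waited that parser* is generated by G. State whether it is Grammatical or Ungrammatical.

For S → NP VP, the only prefix that parses as NP is 'that village', but the remainder 'waited this parser every village waited that parser' is not a VP under these rules. The alternative S rule S → S Conj S likewise has no satisfying split.

Ungrammatical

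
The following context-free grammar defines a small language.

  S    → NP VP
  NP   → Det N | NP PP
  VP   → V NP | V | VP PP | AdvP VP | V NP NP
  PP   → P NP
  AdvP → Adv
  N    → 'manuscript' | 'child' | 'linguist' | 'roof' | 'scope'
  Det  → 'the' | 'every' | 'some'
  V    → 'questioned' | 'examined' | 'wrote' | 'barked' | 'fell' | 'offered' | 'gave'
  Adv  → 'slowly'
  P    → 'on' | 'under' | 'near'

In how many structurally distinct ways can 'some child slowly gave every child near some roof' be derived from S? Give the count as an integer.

3

Two of the 3 distinct bracketings:
[S [NP [Det some] [N child]] [VP [VP [AdvP [Adv slowly]] [VP [V gave] [NP [Det every] [N child]]]] [PP [P near] [NP [Det some] [N roof]]]]]
[S [NP [Det some] [N child]] [VP [AdvP [Adv slowly]] [VP [V gave] [NP [NP [Det every] [N child]] [PP [P near] [NP [Det some] [N roof]]]]]]]
The difference turns on whether NP → NP PP is used at the relevant span, versus an alternative expansion of NP.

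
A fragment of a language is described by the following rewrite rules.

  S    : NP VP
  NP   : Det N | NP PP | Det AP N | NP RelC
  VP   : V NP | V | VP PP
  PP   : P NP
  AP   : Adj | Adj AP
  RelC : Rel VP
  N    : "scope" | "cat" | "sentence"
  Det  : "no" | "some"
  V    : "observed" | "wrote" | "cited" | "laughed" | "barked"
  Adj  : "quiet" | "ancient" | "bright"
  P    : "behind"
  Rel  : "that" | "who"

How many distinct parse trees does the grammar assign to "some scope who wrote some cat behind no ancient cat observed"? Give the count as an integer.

Two of the 3 distinct bracketings:
[S [NP [NP [NP [Det some] [N scope]] [RelC [Rel who] [VP [V wrote] [NP [Det some] [N cat]]]]] [PP [P behind] [NP [Det no] [AP [Adj ancient]] [N cat]]]] [VP [V observed]]]
[S [NP [NP [Det some] [N scope]] [RelC [Rel who] [VP [V wrote] [NP [NP [Det some] [N cat]] [PP [P behind] [NP [Det no] [AP [Adj ancient]] [N cat]]]]]]] [VP [V observed]]]
The trees differ in how a recursive rule is bracketed over the same span.

3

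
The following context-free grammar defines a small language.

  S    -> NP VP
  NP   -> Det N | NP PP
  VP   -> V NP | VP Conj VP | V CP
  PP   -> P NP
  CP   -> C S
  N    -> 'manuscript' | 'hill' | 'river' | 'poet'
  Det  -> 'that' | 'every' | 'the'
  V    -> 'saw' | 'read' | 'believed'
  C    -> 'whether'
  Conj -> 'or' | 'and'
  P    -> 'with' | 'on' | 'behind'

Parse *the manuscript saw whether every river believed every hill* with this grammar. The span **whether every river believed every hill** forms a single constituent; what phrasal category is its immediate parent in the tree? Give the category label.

S
  NP
    Det: the
    N: manuscript
  VP
    V: saw
    CP
      C: whether
      S
        NP
          Det: every
          N: river
        VP
          V: believed
          NP
            Det: every
            N: hill
The span 'whether every river believed every hill' is the CP node built by CP → C S.
Its mother is the VP built by VP → V CP.

VP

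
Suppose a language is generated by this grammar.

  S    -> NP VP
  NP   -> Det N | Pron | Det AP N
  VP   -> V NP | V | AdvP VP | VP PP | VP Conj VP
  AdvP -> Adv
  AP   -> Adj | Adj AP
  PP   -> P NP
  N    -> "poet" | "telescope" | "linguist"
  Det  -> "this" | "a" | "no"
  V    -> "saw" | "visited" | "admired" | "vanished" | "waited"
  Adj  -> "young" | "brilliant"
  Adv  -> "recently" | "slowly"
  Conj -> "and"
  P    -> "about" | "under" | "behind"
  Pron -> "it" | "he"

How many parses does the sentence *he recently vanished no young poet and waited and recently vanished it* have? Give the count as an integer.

5

Two of the 5 distinct bracketings:
[S [NP [Pron he]] [VP [AdvP [Adv recently]] [VP [VP [V vanished] [NP [Det no] [AP [Adj young]] [N poet]]] [Conj and] [VP [VP [V waited]] [Conj and] [VP [AdvP [Adv recently]] [VP [V vanished] [NP [Pron it]]]]]]]]
[S [NP [Pron he]] [VP [AdvP [Adv recently]] [VP [VP [VP [V vanished] [NP [Det no] [AP [Adj young]] [N poet]]] [Conj and] [VP [V waited]]] [Conj and] [VP [AdvP [Adv recently]] [VP [V vanished] [NP [Pron it]]]]]]]
The trees differ in how a recursive rule is bracketed over the same span.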